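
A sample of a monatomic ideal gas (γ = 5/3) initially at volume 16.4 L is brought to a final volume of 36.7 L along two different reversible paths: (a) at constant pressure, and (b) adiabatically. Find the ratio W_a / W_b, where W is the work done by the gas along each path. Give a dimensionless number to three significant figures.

Path (a) isobaric: W = P₁(V₂ − V₁) → W_a/(P₁V₁) = 1.238.
Path (b) adiabatic: W = P₁V₁(1 − (V₁/V₂)^(γ−1))/(γ−1) → W_b/(P₁V₁) = 0.6232.
W_a / W_b = 1.238 / 0.6232 = 1.986.

W_a / W_b ≈ 1.99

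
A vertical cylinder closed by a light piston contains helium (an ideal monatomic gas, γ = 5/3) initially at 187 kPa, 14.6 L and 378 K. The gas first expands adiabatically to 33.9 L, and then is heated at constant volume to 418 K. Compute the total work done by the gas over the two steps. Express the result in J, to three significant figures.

Step 1 (adiabatic): W = (P₁V₁ − P₂V₂)/(γ−1) = (2730 − 1557)/0.667 = 1760 J.
Step 2 (isochoric): W = 0 (constant volume).
W_total = 1760 + 0 = 1760 J.

W_total ≈ 1760 J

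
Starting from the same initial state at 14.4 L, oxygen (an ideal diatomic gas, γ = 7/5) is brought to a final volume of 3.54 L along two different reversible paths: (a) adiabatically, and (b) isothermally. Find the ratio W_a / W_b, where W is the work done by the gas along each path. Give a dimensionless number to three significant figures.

W_a / W_b ≈ 1.34

Path (a) adiabatic: W = P₁V₁(1 − (V₁/V₂)^(γ−1))/(γ−1) → W_a/(P₁V₁) = -1.882.
Path (b) isothermal: W = P₁V₁ ln(V₂/V₁) → W_b/(P₁V₁) = -1.403.
W_a / W_b = -1.882 / -1.403 = 1.341.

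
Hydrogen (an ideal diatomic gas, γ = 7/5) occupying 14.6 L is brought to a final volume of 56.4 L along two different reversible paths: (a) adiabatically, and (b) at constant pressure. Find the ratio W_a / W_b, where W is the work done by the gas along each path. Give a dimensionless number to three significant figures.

Path (a) adiabatic: W = P₁V₁(1 − (V₁/V₂)^(γ−1))/(γ−1) → W_a/(P₁V₁) = 1.044.
Path (b) isobaric: W = P₁(V₂ − V₁) → W_b/(P₁V₁) = 2.863.
W_a / W_b = 1.044 / 2.863 = 0.3646.

W_a / W_b ≈ 0.365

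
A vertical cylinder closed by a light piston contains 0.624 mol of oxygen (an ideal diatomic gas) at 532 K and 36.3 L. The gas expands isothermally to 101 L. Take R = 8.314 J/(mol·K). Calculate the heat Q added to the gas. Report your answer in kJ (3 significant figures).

Isothermal ⇒ ΔU = 0, so Q = W = nRT ln(V₂/V₁).
Q = (0.624)(8.314)(532) ln(101/36.3) = 2760 × 1.023 = 2824 J.

Q ≈ 2.82 kJ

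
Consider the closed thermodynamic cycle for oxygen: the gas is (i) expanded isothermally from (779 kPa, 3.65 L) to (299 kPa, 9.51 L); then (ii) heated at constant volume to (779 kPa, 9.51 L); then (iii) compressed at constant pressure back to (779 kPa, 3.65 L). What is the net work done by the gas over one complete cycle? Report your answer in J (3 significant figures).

W_net ≈ -1840 J

Leg (i): W = PᵢVᵢ ln(V_f/Vᵢ) = (2843) ln(9.51/3.65) = 2723 J.
Leg (ii): W = 0.
Leg (iii): W = PΔV = (779)(3.65 − 9.51) = -4565 J.
W_net = 2723 − 4565 = -1842 J.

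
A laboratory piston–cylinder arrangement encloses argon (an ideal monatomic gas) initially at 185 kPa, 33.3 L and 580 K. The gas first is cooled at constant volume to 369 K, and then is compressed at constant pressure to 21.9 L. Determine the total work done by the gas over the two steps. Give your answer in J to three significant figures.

Step 1 (isochoric): W = 0 (constant volume).
After step 1: P = 117.7 kPa (V unchanged).
Step 2 (isobaric): W = PΔV = (117.7 kPa)(21.9 − 33.3 L) = -1342 J.
W_total = 0 − 1342 = -1342 J.

W_total ≈ -1340 J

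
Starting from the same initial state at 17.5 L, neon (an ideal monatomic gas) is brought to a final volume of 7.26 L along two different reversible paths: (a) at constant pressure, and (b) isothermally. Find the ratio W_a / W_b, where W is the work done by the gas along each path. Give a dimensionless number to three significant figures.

Path (a) isobaric: W = P₁(V₂ − V₁) → W_a/(P₁V₁) = -0.5851.
Path (b) isothermal: W = P₁V₁ ln(V₂/V₁) → W_b/(P₁V₁) = -0.8798.
W_a / W_b = -0.5851 / -0.8798 = 0.6651.

W_a / W_b ≈ 0.665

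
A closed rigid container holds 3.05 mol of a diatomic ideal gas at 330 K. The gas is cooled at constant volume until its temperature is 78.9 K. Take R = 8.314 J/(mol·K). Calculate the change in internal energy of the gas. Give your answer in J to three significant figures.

Constant volume ⇒ W = 0, so Q = ΔU = nCᵥΔT with Cᵥ = 5R/2 = 20.79 J/(mol·K).
ΔU = (3.05)(20.79)(78.9 − 330) = -15918 J.

ΔU ≈ -15900 J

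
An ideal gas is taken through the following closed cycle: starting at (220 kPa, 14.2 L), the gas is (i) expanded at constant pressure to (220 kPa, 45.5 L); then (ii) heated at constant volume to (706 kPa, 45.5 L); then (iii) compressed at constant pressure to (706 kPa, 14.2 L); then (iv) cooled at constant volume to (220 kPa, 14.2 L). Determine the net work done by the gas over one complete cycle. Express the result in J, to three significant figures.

W_net ≈ -15200 J

Constant-volume legs do no work.
W(i) = (220)(45.5 − 14.2) = 6886 J; W(iii) = (706)(14.2 − 45.5) = -22098 J.
W_net = 6886 − 22098 = -15212 J (the counter-clockwise enclosed area).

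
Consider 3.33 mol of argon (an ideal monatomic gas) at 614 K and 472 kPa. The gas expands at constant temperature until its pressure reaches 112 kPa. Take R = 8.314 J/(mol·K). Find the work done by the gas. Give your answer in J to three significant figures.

Isothermal process: W = nRT ln(V₂/V₁) = nRT ln(P₁/P₂).
W = (3.33)(8.314)(614) × ln(472/112)
  = 16999 × ln(4.214) = 16999 × 1.438
W_by_gas = 24453 J.

W ≈ 24500 J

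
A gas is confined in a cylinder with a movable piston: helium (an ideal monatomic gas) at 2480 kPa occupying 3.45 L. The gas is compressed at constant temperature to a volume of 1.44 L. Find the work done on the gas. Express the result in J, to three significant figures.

Isothermal: W = nRT ln(V₂/V₁) = P₁V₁ ln(V₂/V₁).
P₁V₁ = (2480 kPa)(3.45 L) = 8556 J.
W = 8556 × ln(1.44/3.45) = 8556 × -0.8737
W_by_gas = -7476 J; work on gas = −W_by = 7476 J.

W ≈ 7480 J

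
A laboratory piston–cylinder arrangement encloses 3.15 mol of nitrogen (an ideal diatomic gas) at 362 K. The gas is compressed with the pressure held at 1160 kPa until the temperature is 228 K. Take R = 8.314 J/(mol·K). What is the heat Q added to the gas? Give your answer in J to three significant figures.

Isobaric: W = nRΔT = (3.15)(8.314)(-134) = -3509 J.
ΔU = nCᵥΔT with Cᵥ = 5R/2: ΔU = (3.15)(20.79)(-134) = -8773 J.
Q = ΔU + W = -8773 − 3509 = -12283 J.

Q ≈ -12300 J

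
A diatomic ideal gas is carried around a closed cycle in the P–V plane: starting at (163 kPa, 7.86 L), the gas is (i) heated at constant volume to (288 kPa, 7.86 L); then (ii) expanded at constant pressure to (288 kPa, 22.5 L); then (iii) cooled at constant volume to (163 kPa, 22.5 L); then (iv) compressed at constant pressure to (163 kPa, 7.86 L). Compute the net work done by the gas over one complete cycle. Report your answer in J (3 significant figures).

W_net ≈ 1830 J

Constant-volume legs do no work.
W(ii) = (288)(22.5 − 7.86) = 4216 J; W(iv) = (163)(7.86 − 22.5) = -2386 J.
W_net = 4216 − 2386 = 1830 J (the clockwise enclosed area).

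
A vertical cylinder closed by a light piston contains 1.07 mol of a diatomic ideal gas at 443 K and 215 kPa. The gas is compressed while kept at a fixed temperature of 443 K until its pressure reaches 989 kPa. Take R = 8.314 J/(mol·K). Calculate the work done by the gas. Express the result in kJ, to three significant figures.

Isothermal process: W = nRT ln(V₂/V₁) = nRT ln(P₁/P₂).
W = (1.07)(8.314)(443) × ln(215/989)
  = 3941 × ln(0.2174) = 3941 × -1.526
W_by_gas = -6014 J.

W ≈ -6.01 kJ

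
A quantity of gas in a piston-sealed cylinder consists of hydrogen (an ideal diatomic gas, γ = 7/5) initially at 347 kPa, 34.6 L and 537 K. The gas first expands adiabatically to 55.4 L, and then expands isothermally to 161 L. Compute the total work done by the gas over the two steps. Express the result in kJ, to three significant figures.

W_total ≈ 15.8 kJ

Step 1 (adiabatic): W = (P₁V₁ − P₂V₂)/(γ−1) = (12006 − 9946)/0.4 = 5151 J.
After step 1: P = 179.5 kPa, V = 55.4 L, T = 444.8 K.
Step 2 (isothermal): W = P₁V₁ ln(V₂/V₁) = (9946) ln(161/55.4) = 10610 J.
W_total = 5151 + 10610 = 15762 J.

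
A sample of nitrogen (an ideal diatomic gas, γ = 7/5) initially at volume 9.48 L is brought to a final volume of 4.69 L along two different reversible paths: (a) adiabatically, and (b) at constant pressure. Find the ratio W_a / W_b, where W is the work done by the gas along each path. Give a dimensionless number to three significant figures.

W_a / W_b ≈ 1.61

Path (a) adiabatic: W = P₁V₁(1 − (V₁/V₂)^(γ−1))/(γ−1) → W_a/(P₁V₁) = -0.8128.
Path (b) isobaric: W = P₁(V₂ − V₁) → W_b/(P₁V₁) = -0.5053.
W_a / W_b = -0.8128 / -0.5053 = 1.609.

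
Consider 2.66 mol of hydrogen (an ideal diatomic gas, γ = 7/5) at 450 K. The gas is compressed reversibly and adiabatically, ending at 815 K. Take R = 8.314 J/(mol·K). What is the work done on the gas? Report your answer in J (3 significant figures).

Adiabatic ⇒ Q = 0, so W_by = −ΔU = nCᵥ(T₁ − T₂).
Cᵥ = 5R/2 = 20.79 J/(mol·K).
W = (2.66)(20.79)(450 − 815) = -20180 J.
Work on gas = −W_by = 20180 J.

W ≈ 20200 J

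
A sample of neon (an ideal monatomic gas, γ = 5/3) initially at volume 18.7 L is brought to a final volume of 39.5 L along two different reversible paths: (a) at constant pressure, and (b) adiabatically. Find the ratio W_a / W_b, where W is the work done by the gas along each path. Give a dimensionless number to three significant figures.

W_a / W_b ≈ 1.89

Path (a) isobaric: W = P₁(V₂ − V₁) → W_a/(P₁V₁) = 1.112.
Path (b) adiabatic: W = P₁V₁(1 − (V₁/V₂)^(γ−1))/(γ−1) → W_b/(P₁V₁) = 0.5889.
W_a / W_b = 1.112 / 0.5889 = 1.889.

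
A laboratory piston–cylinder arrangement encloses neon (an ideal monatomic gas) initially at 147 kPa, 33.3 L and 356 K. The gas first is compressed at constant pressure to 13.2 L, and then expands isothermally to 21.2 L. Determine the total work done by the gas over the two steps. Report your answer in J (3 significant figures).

W_total ≈ -2040 J

Step 1 (isobaric): W = PΔV = (147 kPa)(13.2 − 33.3 L) = -2955 J.
After step 1: P = 147 kPa, V = 13.2 L, T = 141.1 K.
Step 2 (isothermal): W = P₁V₁ ln(V₂/V₁) = (1940) ln(21.2/13.2) = 919.3 J.
W_total = -2955 + 919.3 = -2035 J.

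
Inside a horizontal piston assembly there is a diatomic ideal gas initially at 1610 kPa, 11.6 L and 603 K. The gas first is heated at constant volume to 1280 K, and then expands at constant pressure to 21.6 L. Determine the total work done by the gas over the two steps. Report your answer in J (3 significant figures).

W_total ≈ 34200 J

Step 1 (isochoric): W = 0 (constant volume).
After step 1: P = 3418 kPa (V unchanged).
Step 2 (isobaric): W = PΔV = (3418 kPa)(21.6 − 11.6 L) = 34176 J.
W_total = 0 + 34176 = 34176 J.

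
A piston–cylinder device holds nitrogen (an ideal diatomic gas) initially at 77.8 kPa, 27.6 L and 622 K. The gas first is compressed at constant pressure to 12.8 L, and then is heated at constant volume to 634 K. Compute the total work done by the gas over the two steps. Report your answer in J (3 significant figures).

Step 1 (isobaric): W = PΔV = (77.8 kPa)(12.8 − 27.6 L) = -1151 J.
Step 2 (isochoric): W = 0 (constant volume).
W_total = -1151 + 0 = -1151 J.

W_total ≈ -1150 J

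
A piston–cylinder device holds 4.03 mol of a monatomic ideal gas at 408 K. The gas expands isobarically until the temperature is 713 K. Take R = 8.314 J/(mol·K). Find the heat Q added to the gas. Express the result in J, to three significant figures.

Q ≈ 25500 J

Isobaric: W = nRΔT = (4.03)(8.314)(305) = 10219 J.
ΔU = nCᵥΔT with Cᵥ = 3R/2: ΔU = (4.03)(12.47)(305) = 15329 J.
Q = ΔU + W = 15329 + 10219 = 25548 J.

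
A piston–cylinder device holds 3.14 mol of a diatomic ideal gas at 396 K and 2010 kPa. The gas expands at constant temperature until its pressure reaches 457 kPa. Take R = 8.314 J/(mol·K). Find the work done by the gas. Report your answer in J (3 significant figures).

W ≈ 15300 J

Isothermal process: W = nRT ln(V₂/V₁) = nRT ln(P₁/P₂).
W = (3.14)(8.314)(396) × ln(2010/457)
  = 10338 × ln(4.398) = 10338 × 1.481
W_by_gas = 15313 J.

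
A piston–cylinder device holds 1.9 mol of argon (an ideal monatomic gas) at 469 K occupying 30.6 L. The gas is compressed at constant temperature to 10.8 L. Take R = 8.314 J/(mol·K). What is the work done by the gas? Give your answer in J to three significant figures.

Isothermal: W = nRT ln(V₂/V₁).
W = (1.9)(8.314)(469) × ln(10.8/30.6)
  = 7409 × -1.041
W_by_gas = -7716 J.

W ≈ -7720 J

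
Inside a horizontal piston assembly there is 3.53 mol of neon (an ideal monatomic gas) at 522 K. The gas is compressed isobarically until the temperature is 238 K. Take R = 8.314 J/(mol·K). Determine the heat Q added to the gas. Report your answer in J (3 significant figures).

Q ≈ -20800 J

Isobaric: W = nRΔT = (3.53)(8.314)(-284) = -8335 J.
ΔU = nCᵥΔT with Cᵥ = 3R/2: ΔU = (3.53)(12.47)(-284) = -12502 J.
Q = ΔU + W = -12502 − 8335 = -20837 J.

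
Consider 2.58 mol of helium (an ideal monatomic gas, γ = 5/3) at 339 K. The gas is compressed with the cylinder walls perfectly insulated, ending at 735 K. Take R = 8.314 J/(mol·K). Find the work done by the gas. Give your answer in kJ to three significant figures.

W ≈ -12.7 kJ

Adiabatic ⇒ Q = 0, so W_by = −ΔU = nCᵥ(T₁ − T₂).
Cᵥ = 3R/2 = 12.47 J/(mol·K).
W = (2.58)(12.47)(339 − 735) = -12741 J.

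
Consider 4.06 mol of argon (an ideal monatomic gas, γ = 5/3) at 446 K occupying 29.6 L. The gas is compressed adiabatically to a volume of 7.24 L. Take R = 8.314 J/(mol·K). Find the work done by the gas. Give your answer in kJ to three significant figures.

Adiabatic: TV^(γ−1) = const with γ = 5/3.
T₂ = T₁ (V₁/V₂)^(γ−1) = 446 × (29.6/7.24)^0.667 = 446 × 2.557 = 1140 K.
W_by = nCᵥ(T₁ − T₂) = (4.06)(12.47)(446 − 1140) = -35156 J.

W ≈ -35.2 kJ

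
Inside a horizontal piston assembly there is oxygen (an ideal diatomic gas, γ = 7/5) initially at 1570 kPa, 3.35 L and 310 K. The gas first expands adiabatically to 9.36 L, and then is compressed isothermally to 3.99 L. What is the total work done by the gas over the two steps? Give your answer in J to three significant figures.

W_total ≈ 1460 J

Step 1 (adiabatic): W = (P₁V₁ − P₂V₂)/(γ−1) = (5260 − 3487)/0.4 = 4431 J.
After step 1: P = 372.5 kPa, V = 9.36 L, T = 205.5 K.
Step 2 (isothermal): W = P₁V₁ ln(V₂/V₁) = (3487) ln(3.99/9.36) = -2973 J.
W_total = 4431 − 2973 = 1458 J.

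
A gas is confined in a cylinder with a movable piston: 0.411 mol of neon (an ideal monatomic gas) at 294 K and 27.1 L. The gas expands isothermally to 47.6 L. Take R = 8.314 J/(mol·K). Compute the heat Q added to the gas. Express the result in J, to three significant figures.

Isothermal ⇒ ΔU = 0, so Q = W = nRT ln(V₂/V₁).
Q = (0.411)(8.314)(294) ln(47.6/27.1) = 1005 × 0.5633 = 565.9 J.

Q ≈ 566 J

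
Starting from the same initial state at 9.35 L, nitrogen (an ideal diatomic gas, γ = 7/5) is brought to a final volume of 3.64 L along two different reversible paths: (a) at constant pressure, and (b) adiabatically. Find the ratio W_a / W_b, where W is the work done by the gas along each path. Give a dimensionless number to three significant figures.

Path (a) isobaric: W = P₁(V₂ − V₁) → W_a/(P₁V₁) = -0.6107.
Path (b) adiabatic: W = P₁V₁(1 − (V₁/V₂)^(γ−1))/(γ−1) → W_b/(P₁V₁) = -1.146.
W_a / W_b = -0.6107 / -1.146 = 0.5329.

W_a / W_b ≈ 0.533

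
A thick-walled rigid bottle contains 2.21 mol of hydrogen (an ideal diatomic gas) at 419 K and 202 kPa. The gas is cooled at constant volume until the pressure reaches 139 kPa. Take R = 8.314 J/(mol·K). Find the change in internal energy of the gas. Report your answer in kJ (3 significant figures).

ΔU ≈ -6.00 kJ

Constant volume ⇒ W = 0, so Q = ΔU = nCᵥΔT with Cᵥ = 5R/2 = 20.79 J/(mol·K).
At constant V, T₂/T₁ = P₂/P₁ ⇒ ΔT = T₁(P₂/P₁ − 1) = 419·(139/202 − 1) = -130.7 K.
ΔU = (2.21)(20.79)(-130.7) = -6003 J.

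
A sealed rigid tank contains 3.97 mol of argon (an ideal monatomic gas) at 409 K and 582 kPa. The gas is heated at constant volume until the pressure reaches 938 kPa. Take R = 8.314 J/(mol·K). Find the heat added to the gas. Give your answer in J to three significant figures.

Q ≈ 12400 J

Constant volume ⇒ W = 0, so Q = ΔU = nCᵥΔT with Cᵥ = 3R/2 = 12.47 J/(mol·K).
At constant V, T₂/T₁ = P₂/P₁ ⇒ ΔT = T₁(P₂/P₁ − 1) = 409·(938/582 − 1) = 250.2 K.
ΔU = (3.97)(12.47)(250.2) = 12386 J.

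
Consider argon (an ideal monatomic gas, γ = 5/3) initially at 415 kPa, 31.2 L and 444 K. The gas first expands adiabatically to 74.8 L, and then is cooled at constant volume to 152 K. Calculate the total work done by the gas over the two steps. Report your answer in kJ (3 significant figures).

Step 1 (adiabatic): W = (P₁V₁ − P₂V₂)/(γ−1) = (12948 − 7228)/0.667 = 8580 J.
Step 2 (isochoric): W = 0 (constant volume).
W_total = 8580 + 0 = 8580 J.

W_total ≈ 8.58 kJ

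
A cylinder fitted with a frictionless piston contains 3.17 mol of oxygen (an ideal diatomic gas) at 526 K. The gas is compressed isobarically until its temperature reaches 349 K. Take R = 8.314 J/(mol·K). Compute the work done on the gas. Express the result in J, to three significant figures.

Isobaric: W = P ΔV = nR ΔT.
W = (3.17)(8.314)(349 − 526) = -4665 J.
Work on gas = −W_by = 4665 J.

W ≈ 4660 J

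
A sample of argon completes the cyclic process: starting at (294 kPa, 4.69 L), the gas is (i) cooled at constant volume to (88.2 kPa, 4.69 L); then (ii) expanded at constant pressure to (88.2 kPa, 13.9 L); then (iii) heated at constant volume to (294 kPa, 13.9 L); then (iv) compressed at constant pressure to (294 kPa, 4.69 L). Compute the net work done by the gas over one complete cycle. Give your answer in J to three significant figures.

W_net ≈ -1900 J

Constant-volume legs do no work.
W(ii) = (88.2)(13.9 − 4.69) = 812.3 J; W(iv) = (294)(4.69 − 13.9) = -2708 J.
W_net = 812.3 − 2708 = -1895 J (the counter-clockwise enclosed area).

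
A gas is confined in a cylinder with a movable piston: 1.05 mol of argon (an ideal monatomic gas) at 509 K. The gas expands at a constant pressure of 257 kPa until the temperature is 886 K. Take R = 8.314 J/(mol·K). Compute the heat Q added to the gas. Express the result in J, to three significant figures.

Q ≈ 8230 J

Isobaric: W = nRΔT = (1.05)(8.314)(377) = 3291 J.
ΔU = nCᵥΔT with Cᵥ = 3R/2: ΔU = (1.05)(12.47)(377) = 4937 J.
Q = ΔU + W = 4937 + 3291 = 8228 J.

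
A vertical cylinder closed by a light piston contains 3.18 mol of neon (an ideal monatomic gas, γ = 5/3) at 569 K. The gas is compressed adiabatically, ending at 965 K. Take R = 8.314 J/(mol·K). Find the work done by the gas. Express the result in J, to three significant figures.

W ≈ -15700 J

Adiabatic ⇒ Q = 0, so W_by = −ΔU = nCᵥ(T₁ − T₂).
Cᵥ = 3R/2 = 12.47 J/(mol·K).
W = (3.18)(12.47)(569 − 965) = -15704 J.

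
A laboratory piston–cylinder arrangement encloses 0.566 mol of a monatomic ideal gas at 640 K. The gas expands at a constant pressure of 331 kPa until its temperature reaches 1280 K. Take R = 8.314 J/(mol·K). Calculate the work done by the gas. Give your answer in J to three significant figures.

Isobaric: W = P ΔV = nR ΔT.
W = (0.566)(8.314)(1280 − 640) = 3012 J.

W ≈ 3010 J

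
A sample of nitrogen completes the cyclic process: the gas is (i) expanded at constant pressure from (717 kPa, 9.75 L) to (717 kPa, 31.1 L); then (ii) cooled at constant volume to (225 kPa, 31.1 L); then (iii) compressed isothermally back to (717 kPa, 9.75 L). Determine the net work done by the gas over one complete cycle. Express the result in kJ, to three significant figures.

Leg (i): W = PΔV = (717)(31.1 − 9.75) = 15308 J.
Leg (ii): W = 0.
Leg (iii): W = PᵢVᵢ ln(V_f/Vᵢ) = (6998) ln(9.75/31.1) = -8117 J.
W_net = 15308 − 8117 = 7191 J.

W_net ≈ 7.19 kJ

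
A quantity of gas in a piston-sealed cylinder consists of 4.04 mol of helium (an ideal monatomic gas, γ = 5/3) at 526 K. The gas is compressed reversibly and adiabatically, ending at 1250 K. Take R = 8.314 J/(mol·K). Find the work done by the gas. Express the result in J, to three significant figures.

Adiabatic ⇒ Q = 0, so W_by = −ΔU = nCᵥ(T₁ − T₂).
Cᵥ = 3R/2 = 12.47 J/(mol·K).
W = (4.04)(12.47)(526 − 1250) = -36477 J.

W ≈ -36500 J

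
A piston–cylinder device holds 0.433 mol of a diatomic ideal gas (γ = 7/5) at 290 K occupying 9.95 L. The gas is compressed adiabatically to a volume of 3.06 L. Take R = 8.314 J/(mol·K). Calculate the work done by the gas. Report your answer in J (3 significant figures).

W ≈ -1570 J

Adiabatic: TV^(γ−1) = const with γ = 7/5.
T₂ = T₁ (V₁/V₂)^(γ−1) = 290 × (9.95/3.06)^0.4 = 290 × 1.603 = 464.8 K.
W_by = nCᵥ(T₁ − T₂) = (0.433)(20.79)(290 − 464.8) = -1573 J.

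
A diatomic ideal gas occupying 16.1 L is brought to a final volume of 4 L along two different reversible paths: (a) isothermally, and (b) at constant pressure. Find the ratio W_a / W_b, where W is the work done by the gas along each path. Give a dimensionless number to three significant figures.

Path (a) isothermal: W = P₁V₁ ln(V₂/V₁) → W_a/(P₁V₁) = -1.393.
Path (b) isobaric: W = P₁(V₂ − V₁) → W_b/(P₁V₁) = -0.7516.
W_a / W_b = -1.393 / -0.7516 = 1.853.

W_a / W_b ≈ 1.85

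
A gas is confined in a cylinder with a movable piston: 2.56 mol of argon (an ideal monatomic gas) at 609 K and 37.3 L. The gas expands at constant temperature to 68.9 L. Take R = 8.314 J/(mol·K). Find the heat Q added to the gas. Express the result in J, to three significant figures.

Q ≈ 7950 J

Isothermal ⇒ ΔU = 0, so Q = W = nRT ln(V₂/V₁).
Q = (2.56)(8.314)(609) ln(68.9/37.3) = 12962 × 0.6137 = 7954 J.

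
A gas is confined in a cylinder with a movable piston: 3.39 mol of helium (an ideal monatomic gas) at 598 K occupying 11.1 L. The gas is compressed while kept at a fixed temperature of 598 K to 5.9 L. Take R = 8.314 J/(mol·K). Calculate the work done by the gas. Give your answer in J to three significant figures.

W ≈ -10700 J

Isothermal: W = nRT ln(V₂/V₁).
W = (3.39)(8.314)(598) × ln(5.9/11.1)
  = 16854 × -0.632
W_by_gas = -10652 J.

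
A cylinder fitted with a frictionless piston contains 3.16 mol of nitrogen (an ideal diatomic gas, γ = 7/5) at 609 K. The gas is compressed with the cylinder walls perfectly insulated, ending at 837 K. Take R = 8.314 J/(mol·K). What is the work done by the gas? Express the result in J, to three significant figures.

Adiabatic ⇒ Q = 0, so W_by = −ΔU = nCᵥ(T₁ − T₂).
Cᵥ = 5R/2 = 20.79 J/(mol·K).
W = (3.16)(20.79)(609 − 837) = -14975 J.

W ≈ -15000 J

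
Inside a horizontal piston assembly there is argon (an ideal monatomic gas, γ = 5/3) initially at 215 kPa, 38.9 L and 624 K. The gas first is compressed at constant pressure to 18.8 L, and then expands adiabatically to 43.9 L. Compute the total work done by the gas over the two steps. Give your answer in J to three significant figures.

W_total ≈ -1700 J

Step 1 (isobaric): W = PΔV = (215 kPa)(18.8 − 38.9 L) = -4321 J.
After step 1: P = 215 kPa, V = 18.8 L, T = 301.6 K.
Step 2 (adiabatic): W = (P₁V₁ − P₂V₂)/(γ−1) = (4042 − 2296)/0.667 = 2618 J.
W_total = -4321 + 2618 = -1703 J.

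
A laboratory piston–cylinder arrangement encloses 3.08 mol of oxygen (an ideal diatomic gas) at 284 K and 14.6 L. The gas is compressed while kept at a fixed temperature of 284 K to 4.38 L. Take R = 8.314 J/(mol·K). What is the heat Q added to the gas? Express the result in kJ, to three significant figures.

Isothermal ⇒ ΔU = 0, so Q = W = nRT ln(V₂/V₁).
Q = (3.08)(8.314)(284) ln(4.38/14.6) = 7272 × -1.204 = -8756 J.

Q ≈ -8.76 kJ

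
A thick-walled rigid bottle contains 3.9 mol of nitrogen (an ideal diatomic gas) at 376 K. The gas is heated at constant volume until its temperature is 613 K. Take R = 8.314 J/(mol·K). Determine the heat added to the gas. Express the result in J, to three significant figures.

Q ≈ 19200 J

Constant volume ⇒ W = 0, so Q = ΔU = nCᵥΔT with Cᵥ = 5R/2 = 20.79 J/(mol·K).
ΔU = (3.9)(20.79)(613 − 376) = 19212 J.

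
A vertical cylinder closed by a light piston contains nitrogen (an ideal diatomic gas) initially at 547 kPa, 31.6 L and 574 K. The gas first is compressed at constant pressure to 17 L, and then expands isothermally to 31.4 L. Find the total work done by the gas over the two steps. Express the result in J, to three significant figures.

Step 1 (isobaric): W = PΔV = (547 kPa)(17 − 31.6 L) = -7986 J.
After step 1: P = 547 kPa, V = 17 L, T = 308.8 K.
Step 2 (isothermal): W = P₁V₁ ln(V₂/V₁) = (9299) ln(31.4/17) = 5706 J.
W_total = -7986 + 5706 = -2280 J.

W_total ≈ -2280 J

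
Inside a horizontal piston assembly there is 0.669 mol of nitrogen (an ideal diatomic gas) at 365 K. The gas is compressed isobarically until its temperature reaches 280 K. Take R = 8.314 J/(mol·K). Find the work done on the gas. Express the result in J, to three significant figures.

W ≈ 473 J

Isobaric: W = P ΔV = nR ΔT.
W = (0.669)(8.314)(280 − 365) = -472.8 J.
Work on gas = −W_by = 472.8 J.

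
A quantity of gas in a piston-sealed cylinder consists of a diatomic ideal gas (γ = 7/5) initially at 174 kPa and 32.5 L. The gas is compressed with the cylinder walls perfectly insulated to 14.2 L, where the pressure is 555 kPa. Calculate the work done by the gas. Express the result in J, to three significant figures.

W ≈ -5570 J

Adiabatic: W = (P₁V₁ − P₂V₂)/(γ − 1) with γ = 7/5.
P₁V₁ = 5655 J, P₂V₂ = 7881 J.
W = (5655 − 7881) / 0.4 = -5565 J.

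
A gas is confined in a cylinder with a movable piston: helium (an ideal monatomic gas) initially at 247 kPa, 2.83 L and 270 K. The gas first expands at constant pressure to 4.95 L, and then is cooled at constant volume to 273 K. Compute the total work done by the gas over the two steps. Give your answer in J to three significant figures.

Step 1 (isobaric): W = PΔV = (247 kPa)(4.95 − 2.83 L) = 523.6 J.
Step 2 (isochoric): W = 0 (constant volume).
W_total = 523.6 + 0 = 523.6 J.

W_total ≈ 524 J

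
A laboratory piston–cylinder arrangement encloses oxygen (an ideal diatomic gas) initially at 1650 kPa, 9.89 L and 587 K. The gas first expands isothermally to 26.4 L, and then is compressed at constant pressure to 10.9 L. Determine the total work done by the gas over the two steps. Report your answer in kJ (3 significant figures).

W_total ≈ 6.44 kJ

Step 1 (isothermal): W = P₁V₁ ln(V₂/V₁) = (16319) ln(26.4/9.89) = 16022 J.
After step 1: P = 618.1 kPa, V = 26.4 L, T = 587 K.
Step 2 (isobaric): W = PΔV = (618.1 kPa)(10.9 − 26.4 L) = -9581 J.
W_total = 16022 − 9581 = 6441 J.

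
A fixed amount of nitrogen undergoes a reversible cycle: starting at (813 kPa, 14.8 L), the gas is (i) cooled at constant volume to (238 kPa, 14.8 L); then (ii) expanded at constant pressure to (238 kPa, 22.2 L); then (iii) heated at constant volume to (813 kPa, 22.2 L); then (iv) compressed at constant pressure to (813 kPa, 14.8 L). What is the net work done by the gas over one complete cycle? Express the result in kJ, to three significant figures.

Constant-volume legs do no work.
W(ii) = (238)(22.2 − 14.8) = 1761 J; W(iv) = (813)(14.8 − 22.2) = -6016 J.
W_net = 1761 − 6016 = -4255 J (the counter-clockwise enclosed area).

W_net ≈ -4.25 kJ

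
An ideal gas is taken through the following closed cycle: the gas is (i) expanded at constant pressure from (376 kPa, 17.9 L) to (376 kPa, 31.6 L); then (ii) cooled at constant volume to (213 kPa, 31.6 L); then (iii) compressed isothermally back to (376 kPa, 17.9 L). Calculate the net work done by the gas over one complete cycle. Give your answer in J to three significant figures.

W_net ≈ 1330 J

Leg (i): W = PΔV = (376)(31.6 − 17.9) = 5151 J.
Leg (ii): W = 0.
Leg (iii): W = PᵢVᵢ ln(V_f/Vᵢ) = (6731) ln(17.9/31.6) = -3825 J.
W_net = 5151 − 3825 = 1326 J.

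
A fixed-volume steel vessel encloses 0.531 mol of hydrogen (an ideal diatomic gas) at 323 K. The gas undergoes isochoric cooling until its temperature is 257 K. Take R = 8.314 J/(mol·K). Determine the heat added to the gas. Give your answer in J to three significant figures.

Q ≈ -728 J

Constant volume ⇒ W = 0, so Q = ΔU = nCᵥΔT with Cᵥ = 5R/2 = 20.79 J/(mol·K).
ΔU = (0.531)(20.79)(257 − 323) = -728.4 J.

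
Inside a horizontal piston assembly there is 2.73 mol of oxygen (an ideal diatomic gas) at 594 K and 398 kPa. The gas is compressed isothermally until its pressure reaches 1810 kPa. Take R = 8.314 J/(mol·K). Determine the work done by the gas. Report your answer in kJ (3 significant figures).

W ≈ -20.4 kJ

Isothermal process: W = nRT ln(V₂/V₁) = nRT ln(P₁/P₂).
W = (2.73)(8.314)(594) × ln(398/1810)
  = 13482 × ln(0.2199) = 13482 × -1.515
W_by_gas = -20420 J.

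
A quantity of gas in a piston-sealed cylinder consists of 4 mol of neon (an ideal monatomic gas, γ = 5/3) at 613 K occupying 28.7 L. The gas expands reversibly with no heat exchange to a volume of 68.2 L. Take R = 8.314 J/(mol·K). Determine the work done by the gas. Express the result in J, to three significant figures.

W ≈ 13400 J

Adiabatic: TV^(γ−1) = const with γ = 5/3.
T₂ = T₁ (V₁/V₂)^(γ−1) = 613 × (28.7/68.2)^0.667 = 613 × 0.5616 = 344.2 K.
W_by = nCᵥ(T₁ − T₂) = (4)(12.47)(613 − 344.2) = 13407 J.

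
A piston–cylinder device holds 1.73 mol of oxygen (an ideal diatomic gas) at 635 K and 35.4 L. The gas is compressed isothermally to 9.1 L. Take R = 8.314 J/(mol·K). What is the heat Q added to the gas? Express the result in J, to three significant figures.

Isothermal ⇒ ΔU = 0, so Q = W = nRT ln(V₂/V₁).
Q = (1.73)(8.314)(635) ln(9.1/35.4) = 9133 × -1.358 = -12407 J.

Q ≈ -12400 J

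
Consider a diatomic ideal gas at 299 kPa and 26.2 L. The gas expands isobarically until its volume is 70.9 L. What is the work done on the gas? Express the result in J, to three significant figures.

Isobaric: W = P ΔV.
W = (299 kPa)(70.9 − 26.2 L) = (299)(44.7) = 13365 J.
Work on gas = −W_by = -13365 J.

W ≈ -13400 J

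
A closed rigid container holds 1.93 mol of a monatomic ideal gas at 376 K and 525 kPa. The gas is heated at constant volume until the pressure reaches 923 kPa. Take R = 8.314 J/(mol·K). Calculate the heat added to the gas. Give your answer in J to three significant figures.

Q ≈ 6860 J

Constant volume ⇒ W = 0, so Q = ΔU = nCᵥΔT with Cᵥ = 3R/2 = 12.47 J/(mol·K).
At constant V, T₂/T₁ = P₂/P₁ ⇒ ΔT = T₁(P₂/P₁ − 1) = 376·(923/525 − 1) = 285 K.
ΔU = (1.93)(12.47)(285) = 6861 J.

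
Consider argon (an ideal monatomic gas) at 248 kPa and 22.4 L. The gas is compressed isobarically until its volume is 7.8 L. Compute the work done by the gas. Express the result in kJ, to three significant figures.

W ≈ -3.62 kJ

Isobaric: W = P ΔV.
W = (248 kPa)(7.8 − 22.4 L) = (248)(-14.6) = -3621 J.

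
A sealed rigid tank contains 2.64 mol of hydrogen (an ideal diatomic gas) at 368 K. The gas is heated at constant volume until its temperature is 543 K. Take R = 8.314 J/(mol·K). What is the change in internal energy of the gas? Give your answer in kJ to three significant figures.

Constant volume ⇒ W = 0, so Q = ΔU = nCᵥΔT with Cᵥ = 5R/2 = 20.79 J/(mol·K).
ΔU = (2.64)(20.79)(543 − 368) = 9603 J.

ΔU ≈ 9.60 kJ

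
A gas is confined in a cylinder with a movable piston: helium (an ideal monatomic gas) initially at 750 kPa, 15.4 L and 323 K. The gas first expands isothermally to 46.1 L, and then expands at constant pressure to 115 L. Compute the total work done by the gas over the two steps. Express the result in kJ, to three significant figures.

Step 1 (isothermal): W = P₁V₁ ln(V₂/V₁) = (11550) ln(46.1/15.4) = 12664 J.
After step 1: P = 250.5 kPa, V = 46.1 L, T = 323 K.
Step 2 (isobaric): W = PΔV = (250.5 kPa)(115 − 46.1 L) = 17262 J.
W_total = 12664 + 17262 = 29926 J.

W_total ≈ 29.9 kJ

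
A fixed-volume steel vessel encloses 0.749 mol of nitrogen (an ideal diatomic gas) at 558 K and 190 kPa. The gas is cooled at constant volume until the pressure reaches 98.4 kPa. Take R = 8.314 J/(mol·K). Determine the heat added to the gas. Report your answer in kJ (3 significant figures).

Q ≈ -4.19 kJ

Constant volume ⇒ W = 0, so Q = ΔU = nCᵥΔT with Cᵥ = 5R/2 = 20.79 J/(mol·K).
At constant V, T₂/T₁ = P₂/P₁ ⇒ ΔT = T₁(P₂/P₁ − 1) = 558·(98.4/190 − 1) = -269 K.
ΔU = (0.749)(20.79)(-269) = -4188 J.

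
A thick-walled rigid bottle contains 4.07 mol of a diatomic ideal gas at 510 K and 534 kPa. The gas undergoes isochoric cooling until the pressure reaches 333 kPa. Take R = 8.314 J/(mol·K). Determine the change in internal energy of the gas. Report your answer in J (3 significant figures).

ΔU ≈ -16200 J

Constant volume ⇒ W = 0, so Q = ΔU = nCᵥΔT with Cᵥ = 5R/2 = 20.79 J/(mol·K).
At constant V, T₂/T₁ = P₂/P₁ ⇒ ΔT = T₁(P₂/P₁ − 1) = 510·(333/534 − 1) = -192 K.
ΔU = (4.07)(20.79)(-192) = -16239 J.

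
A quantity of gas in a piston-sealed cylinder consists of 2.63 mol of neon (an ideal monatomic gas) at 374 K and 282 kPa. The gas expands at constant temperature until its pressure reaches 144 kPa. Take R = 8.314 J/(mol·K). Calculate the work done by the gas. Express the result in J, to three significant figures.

W ≈ 5500 J

Isothermal process: W = nRT ln(V₂/V₁) = nRT ln(P₁/P₂).
W = (2.63)(8.314)(374) × ln(282/144)
  = 8178 × ln(1.958) = 8178 × 0.6721
W_by_gas = 5496 J.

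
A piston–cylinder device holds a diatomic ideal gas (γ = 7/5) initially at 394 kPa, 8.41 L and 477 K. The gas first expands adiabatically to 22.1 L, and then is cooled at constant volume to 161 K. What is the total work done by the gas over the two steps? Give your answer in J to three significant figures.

W_total ≈ 2660 J

Step 1 (adiabatic): W = (P₁V₁ − P₂V₂)/(γ−1) = (3314 − 2251)/0.4 = 2655 J.
Step 2 (isochoric): W = 0 (constant volume).
W_total = 2655 + 0 = 2655 J.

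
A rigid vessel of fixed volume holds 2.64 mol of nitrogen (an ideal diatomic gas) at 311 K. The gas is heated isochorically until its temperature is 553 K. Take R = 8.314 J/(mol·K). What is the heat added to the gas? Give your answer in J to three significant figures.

Q ≈ 13300 J

Constant volume ⇒ W = 0, so Q = ΔU = nCᵥΔT with Cᵥ = 5R/2 = 20.79 J/(mol·K).
ΔU = (2.64)(20.79)(553 − 311) = 13279 J.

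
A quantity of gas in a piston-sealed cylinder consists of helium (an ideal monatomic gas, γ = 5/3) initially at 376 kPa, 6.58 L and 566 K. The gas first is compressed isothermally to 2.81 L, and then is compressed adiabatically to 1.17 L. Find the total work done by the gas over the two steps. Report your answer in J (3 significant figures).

Step 1 (isothermal): W = P₁V₁ ln(V₂/V₁) = (2474) ln(2.81/6.58) = -2105 J.
After step 1: P = 880.5 kPa, V = 2.81 L, T = 566 K.
Step 2 (adiabatic): W = (P₁V₁ − P₂V₂)/(γ−1) = (2474 − 4437)/0.667 = -2944 J.
W_total = -2105 − 2944 = -5050 J.

W_total ≈ -5050 J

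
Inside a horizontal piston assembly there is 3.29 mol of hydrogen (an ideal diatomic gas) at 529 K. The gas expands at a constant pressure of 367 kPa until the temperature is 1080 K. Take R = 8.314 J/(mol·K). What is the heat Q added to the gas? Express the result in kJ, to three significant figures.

Isobaric: W = nRΔT = (3.29)(8.314)(551) = 15072 J.
ΔU = nCᵥΔT with Cᵥ = 5R/2: ΔU = (3.29)(20.79)(551) = 37679 J.
Q = ΔU + W = 37679 + 15072 = 52750 J.

Q ≈ 52.8 kJ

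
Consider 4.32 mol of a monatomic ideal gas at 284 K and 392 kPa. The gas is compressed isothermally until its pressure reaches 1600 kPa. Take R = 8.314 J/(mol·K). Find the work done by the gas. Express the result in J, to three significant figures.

Isothermal process: W = nRT ln(V₂/V₁) = nRT ln(P₁/P₂).
W = (4.32)(8.314)(284) × ln(392/1600)
  = 10200 × ln(0.245) = 10200 × -1.406
W_by_gas = -14347 J.

W ≈ -14300 J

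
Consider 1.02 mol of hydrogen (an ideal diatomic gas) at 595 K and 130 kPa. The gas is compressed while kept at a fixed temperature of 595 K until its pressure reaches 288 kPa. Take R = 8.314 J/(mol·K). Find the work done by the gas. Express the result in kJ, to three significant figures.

W ≈ -4.01 kJ

Isothermal process: W = nRT ln(V₂/V₁) = nRT ln(P₁/P₂).
W = (1.02)(8.314)(595) × ln(130/288)
  = 5046 × ln(0.4514) = 5046 × -0.7954
W_by_gas = -4014 J.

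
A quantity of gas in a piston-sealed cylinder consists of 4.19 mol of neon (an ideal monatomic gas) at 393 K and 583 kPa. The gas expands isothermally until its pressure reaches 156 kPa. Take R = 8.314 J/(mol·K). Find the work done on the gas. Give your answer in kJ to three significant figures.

W ≈ -18.0 kJ

Isothermal process: W = nRT ln(V₂/V₁) = nRT ln(P₁/P₂).
W = (4.19)(8.314)(393) × ln(583/156)
  = 13690 × ln(3.737) = 13690 × 1.318
W_by_gas = 18049 J; work on gas = −W_by = -18049 J.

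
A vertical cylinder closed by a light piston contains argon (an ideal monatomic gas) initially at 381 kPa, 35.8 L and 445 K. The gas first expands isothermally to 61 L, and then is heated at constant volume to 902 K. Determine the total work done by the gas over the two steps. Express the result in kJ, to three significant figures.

Step 1 (isothermal): W = P₁V₁ ln(V₂/V₁) = (13640) ln(61/35.8) = 7269 J.
Step 2 (isochoric): W = 0 (constant volume).
W_total = 7269 + 0 = 7269 J.

W_total ≈ 7.27 kJ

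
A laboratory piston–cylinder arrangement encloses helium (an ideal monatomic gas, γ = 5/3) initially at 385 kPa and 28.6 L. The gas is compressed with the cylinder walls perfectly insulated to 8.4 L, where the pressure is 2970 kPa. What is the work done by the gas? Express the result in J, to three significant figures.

Adiabatic: W = (P₁V₁ − P₂V₂)/(γ − 1) with γ = 5/3.
P₁V₁ = 11011 J, P₂V₂ = 24948 J.
W = (11011 − 24948) / 0.6667 = -20905 J.

W ≈ -20900 J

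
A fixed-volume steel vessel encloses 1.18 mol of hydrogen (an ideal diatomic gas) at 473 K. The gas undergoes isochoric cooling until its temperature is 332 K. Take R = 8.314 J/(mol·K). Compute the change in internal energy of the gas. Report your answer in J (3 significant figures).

Constant volume ⇒ W = 0, so Q = ΔU = nCᵥΔT with Cᵥ = 5R/2 = 20.79 J/(mol·K).
ΔU = (1.18)(20.79)(332 − 473) = -3458 J.

ΔU ≈ -3460 J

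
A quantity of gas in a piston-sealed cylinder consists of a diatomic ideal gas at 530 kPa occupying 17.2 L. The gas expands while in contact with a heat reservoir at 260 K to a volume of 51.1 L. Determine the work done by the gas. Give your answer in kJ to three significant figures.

Isothermal: W = nRT ln(V₂/V₁) = P₁V₁ ln(V₂/V₁).
P₁V₁ = (530 kPa)(17.2 L) = 9116 J.
W = 9116 × ln(51.1/17.2) = 9116 × 1.089
W_by_gas = 9926 J.

W ≈ 9.93 kJ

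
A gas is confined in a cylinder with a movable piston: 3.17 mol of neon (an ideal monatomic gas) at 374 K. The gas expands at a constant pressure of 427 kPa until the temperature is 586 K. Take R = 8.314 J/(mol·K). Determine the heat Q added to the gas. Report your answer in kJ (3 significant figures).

Q ≈ 14.0 kJ

Isobaric: W = nRΔT = (3.17)(8.314)(212) = 5587 J.
ΔU = nCᵥΔT with Cᵥ = 3R/2: ΔU = (3.17)(12.47)(212) = 8381 J.
Q = ΔU + W = 8381 + 5587 = 13968 J.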